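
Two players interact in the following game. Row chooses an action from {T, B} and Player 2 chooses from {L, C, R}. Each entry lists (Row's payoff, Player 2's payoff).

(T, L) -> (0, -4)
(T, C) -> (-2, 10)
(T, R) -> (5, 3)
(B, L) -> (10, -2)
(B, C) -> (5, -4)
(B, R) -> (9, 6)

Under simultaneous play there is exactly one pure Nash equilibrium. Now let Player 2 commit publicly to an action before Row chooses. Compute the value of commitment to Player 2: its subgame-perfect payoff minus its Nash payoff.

0

Row best-responds to each possible Player 2 move:
- L: BR = B, leader payoff -2.
- C: BR = B, leader payoff -4.
- R: BR = B, leader payoff 6.
Among -2, -4, 6, the best is 6 at R. Subgame-perfect outcome: (B, R) with payoffs (9, 6).
Now find the simultaneous Nash equilibrium.
Row's best replies: L→B; C→B; R→B.
Player 2's best replies: T→C; B→R.
The unique mutual best reply is (B, R), giving (9, 6).
Player 2's commitment gain: 6 − 6 = 0.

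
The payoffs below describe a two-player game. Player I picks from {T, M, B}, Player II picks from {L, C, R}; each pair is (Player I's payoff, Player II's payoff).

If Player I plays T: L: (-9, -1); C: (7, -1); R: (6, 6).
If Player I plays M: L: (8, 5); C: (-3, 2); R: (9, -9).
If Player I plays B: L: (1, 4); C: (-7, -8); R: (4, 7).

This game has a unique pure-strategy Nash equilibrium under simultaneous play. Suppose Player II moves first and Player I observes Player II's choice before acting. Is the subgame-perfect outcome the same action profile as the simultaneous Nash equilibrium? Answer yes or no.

yes

Backward induction with Player II moving first.
- L → Player I plays M (best of -9, 8, 1); Player II gets 5.
- C → Player I plays T (best of 7, -3, -7); Player II gets -1.
- R → Player I plays M (best of 6, 9, 4); Player II gets -9.
Player II's induced payoffs are 5, -1, -9, so Player II commits to L. Subgame-perfect outcome: (M, L) with payoffs (8, 5).
Now find the simultaneous Nash equilibrium.
Player I's best replies: L→M; C→T; R→M.
Player II's best replies: T→R; M→L; B→R.
Only (M, L) has each player best-responding; Nash payoffs (8, 5).
Sequential outcome (M, L) coincides with the Nash profile (M, L).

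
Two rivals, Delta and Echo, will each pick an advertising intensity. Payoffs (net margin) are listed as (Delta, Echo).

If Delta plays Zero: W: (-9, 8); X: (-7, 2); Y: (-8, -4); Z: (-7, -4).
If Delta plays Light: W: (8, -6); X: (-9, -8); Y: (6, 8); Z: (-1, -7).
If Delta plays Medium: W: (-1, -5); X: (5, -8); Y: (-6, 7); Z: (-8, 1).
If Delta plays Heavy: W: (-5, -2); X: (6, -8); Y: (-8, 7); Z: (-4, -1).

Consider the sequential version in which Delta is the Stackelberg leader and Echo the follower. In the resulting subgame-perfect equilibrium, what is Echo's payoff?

Echo best-responds to each possible Delta move:
- Zero: BR = W, leader payoff -9.
- Light: BR = Y, leader payoff 6.
- Medium: BR = Y, leader payoff -6.
- Heavy: BR = Y, leader payoff -8.
Among -9, 6, -6, -8, the best is 6 at Light. Subgame-perfect outcome: (Light, Y) with payoffs (6, 8).

8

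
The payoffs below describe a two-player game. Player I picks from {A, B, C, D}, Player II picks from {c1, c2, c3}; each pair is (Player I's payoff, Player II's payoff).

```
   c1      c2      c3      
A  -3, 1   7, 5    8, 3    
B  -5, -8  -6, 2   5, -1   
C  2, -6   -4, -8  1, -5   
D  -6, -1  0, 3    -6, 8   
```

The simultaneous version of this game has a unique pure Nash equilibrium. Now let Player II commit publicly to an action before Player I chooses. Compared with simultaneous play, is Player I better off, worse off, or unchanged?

Work backward from Player I's decision.
- c1 → Player I plays C (best of -3, -5, 2, -6); Player II gets -6.
- c2 → Player I plays A (best of 7, -6, -4, 0); Player II gets 5.
- c3 → Player I plays A (best of 8, 5, 1, -6); Player II gets 3.
Maximizing over -6, 5, 3, Player II chooses c2. Subgame-perfect outcome: (A, c2) with payoffs (7, 5).
For the simultaneous game, intersect best replies.
Player I's best replies: c1→C; c2→A; c3→A.
Player II's best replies: A→c2; B→c2; C→c3; D→c3.
The unique mutual best reply is (A, c2), giving (7, 5).
Player I earns 7 sequentially versus 7 at the Nash outcome: unchanged.

unchanged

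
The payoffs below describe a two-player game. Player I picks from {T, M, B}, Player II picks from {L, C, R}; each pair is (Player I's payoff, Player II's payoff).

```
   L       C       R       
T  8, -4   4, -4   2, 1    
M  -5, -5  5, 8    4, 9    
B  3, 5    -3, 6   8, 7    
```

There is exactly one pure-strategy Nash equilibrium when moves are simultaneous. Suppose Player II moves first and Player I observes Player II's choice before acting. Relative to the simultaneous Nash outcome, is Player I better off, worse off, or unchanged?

Work backward from Player I's decision.
- L: Player I compares 8, -5, 3 and picks T; Player II would get -4.
- C: Player I compares 4, 5, -3 and picks M; Player II would get 8.
- R: Player I compares 2, 4, 8 and picks B; Player II would get 7.
Among -4, 8, 7, the best is 8 at C. Subgame-perfect outcome: (M, C) with payoffs (5, 8).
For the simultaneous game, intersect best replies.
Player I's best replies: L→T; C→M; R→B.
Player II's best replies: T→R; M→R; B→R.
Only (B, R) has each player best-responding; Nash payoffs (8, 7).
Player I earns 5 sequentially versus 8 at the Nash outcome: worse off.

worse off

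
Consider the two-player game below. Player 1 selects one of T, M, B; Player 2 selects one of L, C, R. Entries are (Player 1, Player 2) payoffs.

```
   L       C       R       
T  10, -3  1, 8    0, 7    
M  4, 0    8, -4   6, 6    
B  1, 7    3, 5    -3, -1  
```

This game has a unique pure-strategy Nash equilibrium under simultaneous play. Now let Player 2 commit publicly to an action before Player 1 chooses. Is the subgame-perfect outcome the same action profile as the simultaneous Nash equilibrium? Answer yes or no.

yes

Work backward from Player 1's decision.
- L: BR = T, leader payoff -3.
- C: BR = M, leader payoff -4.
- R: BR = M, leader payoff 6.
Player 2's induced payoffs are -3, -4, 6, so Player 2 commits to R. Subgame-perfect outcome: (M, R) with payoffs (6, 6).
Now find the simultaneous Nash equilibrium.
Player 1's best replies: L→T; C→M; R→M.
Player 2's best replies: T→C; M→R; B→L.
The unique mutual best reply is (M, R), giving (6, 6).
Sequential outcome (M, R) coincides with the Nash profile (M, R).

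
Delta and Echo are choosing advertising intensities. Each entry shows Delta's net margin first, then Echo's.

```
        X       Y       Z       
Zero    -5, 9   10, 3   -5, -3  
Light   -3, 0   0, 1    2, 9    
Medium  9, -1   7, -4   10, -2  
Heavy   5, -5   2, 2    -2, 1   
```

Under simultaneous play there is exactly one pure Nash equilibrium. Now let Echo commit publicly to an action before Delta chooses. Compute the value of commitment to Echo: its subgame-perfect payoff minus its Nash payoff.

Backward induction with Echo moving first.
- X → Delta plays Medium (best of -5, -3, 9, 5); Echo gets -1.
- Y → Delta plays Zero (best of 10, 0, 7, 2); Echo gets 3.
- Z → Delta plays Medium (best of -5, 2, 10, -2); Echo gets -2.
Maximizing over -1, 3, -2, Echo chooses Y. Subgame-perfect outcome: (Zero, Y) with payoffs (10, 3).
For the simultaneous game, intersect best replies.
Delta's best replies: X→Medium; Y→Zero; Z→Medium.
Echo's best replies: Zero→X; Light→Z; Medium→X; Heavy→Y.
Only (Medium, X) has each player best-responding; Nash payoffs (9, -1).
Echo's commitment gain: 3 − -1 = 4.

4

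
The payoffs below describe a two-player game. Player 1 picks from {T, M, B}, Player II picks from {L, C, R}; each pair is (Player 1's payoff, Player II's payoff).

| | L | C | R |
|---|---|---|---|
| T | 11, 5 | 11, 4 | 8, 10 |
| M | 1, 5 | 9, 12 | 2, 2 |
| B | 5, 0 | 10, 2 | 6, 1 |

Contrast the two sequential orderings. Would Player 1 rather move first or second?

If Player 1 leads: Player II's best replies are T→R, M→C, B→C; Player 1's induced payoffs 8, 9, 10; outcome (B, C), payoffs (10, 2).
If Player II leads: Player 1's best replies are L→T, C→T, R→T; Player II's induced payoffs 5, 4, 10; outcome (T, R), payoffs (8, 10).
Player 1 gets 10 moving first and 8 moving second, so Player 1 prefers to move first.

first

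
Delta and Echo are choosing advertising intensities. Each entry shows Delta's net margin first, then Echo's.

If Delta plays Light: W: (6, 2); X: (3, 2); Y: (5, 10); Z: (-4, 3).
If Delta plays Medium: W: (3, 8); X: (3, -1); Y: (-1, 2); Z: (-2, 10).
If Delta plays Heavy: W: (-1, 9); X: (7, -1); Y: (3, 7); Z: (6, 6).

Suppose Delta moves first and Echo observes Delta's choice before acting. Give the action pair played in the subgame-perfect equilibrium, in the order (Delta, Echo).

Work backward from Echo's decision.
- Light: Echo compares 2, 2, 10, 3 and picks Y; Delta would get 5.
- Medium: Echo compares 8, -1, 2, 10 and picks Z; Delta would get -2.
- Heavy: Echo compares 9, -1, 7, 6 and picks W; Delta would get -1.
Among 5, -2, -1, the best is 5 at Light. Subgame-perfect outcome: (Light, Y) with payoffs (5, 10).

(Light, Y)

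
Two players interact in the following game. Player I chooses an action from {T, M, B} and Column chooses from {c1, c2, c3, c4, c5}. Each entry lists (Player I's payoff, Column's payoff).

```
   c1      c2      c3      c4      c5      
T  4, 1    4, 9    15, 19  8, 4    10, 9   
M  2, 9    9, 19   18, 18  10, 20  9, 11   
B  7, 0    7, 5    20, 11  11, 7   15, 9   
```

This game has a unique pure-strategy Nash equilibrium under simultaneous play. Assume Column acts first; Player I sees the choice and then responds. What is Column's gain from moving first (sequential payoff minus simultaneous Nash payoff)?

8

Solve by backward induction (Column leads).
- c1 → Player I plays B (best of 4, 2, 7); Column gets 0.
- c2 → Player I plays M (best of 4, 9, 7); Column gets 19.
- c3 → Player I plays B (best of 15, 18, 20); Column gets 11.
- c4 → Player I plays B (best of 8, 10, 11); Column gets 7.
- c5 → Player I plays B (best of 10, 9, 15); Column gets 9.
Maximizing over 0, 19, 11, 7, 9, Column chooses c2. Subgame-perfect outcome: (M, c2) with payoffs (9, 19).
Under simultaneous play:
Player I's best replies: c1→B; c2→M; c3→B; c4→B; c5→B.
Column's best replies: T→c3; M→c4; B→c3.
Only (B, c3) has each player best-responding; Nash payoffs (20, 11).
Column's commitment gain: 19 − 11 = 8.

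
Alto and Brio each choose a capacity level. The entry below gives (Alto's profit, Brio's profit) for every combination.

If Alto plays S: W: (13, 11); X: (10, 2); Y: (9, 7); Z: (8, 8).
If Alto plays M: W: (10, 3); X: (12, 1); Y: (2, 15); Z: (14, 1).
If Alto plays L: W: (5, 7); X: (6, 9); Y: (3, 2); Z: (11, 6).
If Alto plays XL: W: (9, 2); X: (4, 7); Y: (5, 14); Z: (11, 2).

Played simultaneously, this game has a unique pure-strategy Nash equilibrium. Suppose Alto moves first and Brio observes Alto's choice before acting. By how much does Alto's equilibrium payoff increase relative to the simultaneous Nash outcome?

Work backward from Brio's decision.
- S: Brio compares 11, 2, 7, 8 and picks W; Alto would get 13.
- M: Brio compares 3, 1, 15, 1 and picks Y; Alto would get 2.
- L: Brio compares 7, 9, 2, 6 and picks X; Alto would get 6.
- XL: Brio compares 2, 7, 14, 2 and picks Y; Alto would get 5.
Maximizing over 13, 2, 6, 5, Alto chooses S. Subgame-perfect outcome: (S, W) with payoffs (13, 11).
Under simultaneous play:
Alto's best replies: W→S; X→M; Y→S; Z→M.
Brio's best replies: S→W; M→Y; L→X; XL→Y.
The unique mutual best reply is (S, W), giving (13, 11).
Alto's commitment gain: 13 − 13 = 0.

0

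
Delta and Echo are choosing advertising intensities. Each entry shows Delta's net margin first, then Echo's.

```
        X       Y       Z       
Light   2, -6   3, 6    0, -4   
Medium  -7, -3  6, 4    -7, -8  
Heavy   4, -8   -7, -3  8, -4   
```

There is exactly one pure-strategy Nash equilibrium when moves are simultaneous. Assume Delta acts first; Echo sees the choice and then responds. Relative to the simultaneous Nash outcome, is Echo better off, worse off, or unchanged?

Echo best-responds to each possible Delta move:
- Light: Echo compares -6, 6, -4 and picks Y; Delta would get 3.
- Medium: Echo compares -3, 4, -8 and picks Y; Delta would get 6.
- Heavy: Echo compares -8, -3, -4 and picks Y; Delta would get -7.
Among 3, 6, -7, the best is 6 at Medium. Subgame-perfect outcome: (Medium, Y) with payoffs (6, 4).
For the simultaneous game, intersect best replies.
Delta's best replies: X→Heavy; Y→Medium; Z→Heavy.
Echo's best replies: Light→Y; Medium→Y; Heavy→Y.
The unique mutual best reply is (Medium, Y), giving (6, 4).
Echo earns 4 sequentially versus 4 at the Nash outcome: unchanged.

unchanged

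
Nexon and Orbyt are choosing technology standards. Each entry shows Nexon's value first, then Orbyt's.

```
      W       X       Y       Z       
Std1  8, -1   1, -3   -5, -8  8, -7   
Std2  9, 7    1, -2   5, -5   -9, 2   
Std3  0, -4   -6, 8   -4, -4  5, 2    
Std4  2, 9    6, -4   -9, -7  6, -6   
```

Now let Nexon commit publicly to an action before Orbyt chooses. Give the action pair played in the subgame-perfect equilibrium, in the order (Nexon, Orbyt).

Work backward from Orbyt's decision.
- Std1 → Orbyt plays W (best of -1, -3, -8, -7); Nexon gets 8.
- Std2 → Orbyt plays W (best of 7, -2, -5, 2); Nexon gets 9.
- Std3 → Orbyt plays X (best of -4, 8, -4, 2); Nexon gets -6.
- Std4 → Orbyt plays W (best of 9, -4, -7, -6); Nexon gets 2.
Maximizing over 8, 9, -6, 2, Nexon chooses Std2. Subgame-perfect outcome: (Std2, W) with payoffs (9, 7).

(Std2, W)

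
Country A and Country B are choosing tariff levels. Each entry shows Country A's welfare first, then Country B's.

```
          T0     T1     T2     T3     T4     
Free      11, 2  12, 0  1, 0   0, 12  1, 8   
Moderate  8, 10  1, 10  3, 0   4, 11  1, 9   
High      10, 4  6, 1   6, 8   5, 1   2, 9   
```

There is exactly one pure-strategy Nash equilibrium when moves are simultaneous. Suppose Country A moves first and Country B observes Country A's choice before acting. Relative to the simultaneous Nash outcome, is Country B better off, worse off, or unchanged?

better off

Solve by backward induction (Country A leads).
- Free → Country B plays T3 (best of 2, 0, 0, 12, 8); Country A gets 0.
- Moderate → Country B plays T3 (best of 10, 10, 0, 11, 9); Country A gets 4.
- High → Country B plays T4 (best of 4, 1, 8, 1, 9); Country A gets 2.
Among 0, 4, 2, the best is 4 at Moderate. Subgame-perfect outcome: (Moderate, T3) with payoffs (4, 11).
For the simultaneous game, intersect best replies.
Country A's best replies: T0→Free; T1→Free; T2→High; T3→High; T4→High.
Country B's best replies: Free→T3; Moderate→T3; High→T4.
Only (High, T4) has each player best-responding; Nash payoffs (2, 9).
Country B earns 11 sequentially versus 9 at the Nash outcome: better off.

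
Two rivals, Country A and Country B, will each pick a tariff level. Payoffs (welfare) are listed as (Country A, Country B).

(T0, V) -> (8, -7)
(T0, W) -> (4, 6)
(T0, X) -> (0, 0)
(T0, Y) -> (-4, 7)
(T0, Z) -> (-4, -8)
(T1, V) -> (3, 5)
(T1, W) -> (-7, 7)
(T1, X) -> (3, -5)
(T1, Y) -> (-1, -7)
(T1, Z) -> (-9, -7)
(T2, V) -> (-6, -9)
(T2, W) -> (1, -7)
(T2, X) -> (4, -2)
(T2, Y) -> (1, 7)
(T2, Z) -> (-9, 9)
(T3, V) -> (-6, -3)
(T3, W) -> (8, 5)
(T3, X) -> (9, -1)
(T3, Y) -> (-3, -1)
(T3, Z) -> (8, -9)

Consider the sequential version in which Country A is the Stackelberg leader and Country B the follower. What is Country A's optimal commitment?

T3

Backward induction with Country A moving first.
- T0: Country B compares -7, 6, 0, 7, -8 and picks Y; Country A would get -4.
- T1: Country B compares 5, 7, -5, -7, -7 and picks W; Country A would get -7.
- T2: Country B compares -9, -7, -2, 7, 9 and picks Z; Country A would get -9.
- T3: Country B compares -3, 5, -1, -1, -9 and picks W; Country A would get 8.
Among -4, -7, -9, 8, the best is 8 at T3. Subgame-perfect outcome: (T3, W) with payoffs (8, 5).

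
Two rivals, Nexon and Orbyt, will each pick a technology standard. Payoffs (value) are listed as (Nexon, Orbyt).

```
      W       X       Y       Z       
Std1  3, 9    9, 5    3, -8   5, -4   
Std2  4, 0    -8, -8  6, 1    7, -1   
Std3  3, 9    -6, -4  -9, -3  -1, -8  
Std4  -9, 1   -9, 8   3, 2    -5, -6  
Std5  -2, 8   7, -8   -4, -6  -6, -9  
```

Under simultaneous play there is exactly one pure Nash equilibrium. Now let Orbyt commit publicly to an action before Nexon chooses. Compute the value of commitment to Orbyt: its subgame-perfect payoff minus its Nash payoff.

4

Solve by backward induction (Orbyt leads).
- W: BR = Std2, leader payoff 0.
- X: BR = Std1, leader payoff 5.
- Y: BR = Std2, leader payoff 1.
- Z: BR = Std2, leader payoff -1.
Among 0, 5, 1, -1, the best is 5 at X. Subgame-perfect outcome: (Std1, X) with payoffs (9, 5).
For the simultaneous game, intersect best replies.
Nexon's best replies: W→Std2; X→Std1; Y→Std2; Z→Std2.
Orbyt's best replies: Std1→W; Std2→Y; Std3→W; Std4→X; Std5→W.
Only (Std2, Y) has each player best-responding; Nash payoffs (6, 1).
Orbyt's commitment gain: 5 − 1 = 4.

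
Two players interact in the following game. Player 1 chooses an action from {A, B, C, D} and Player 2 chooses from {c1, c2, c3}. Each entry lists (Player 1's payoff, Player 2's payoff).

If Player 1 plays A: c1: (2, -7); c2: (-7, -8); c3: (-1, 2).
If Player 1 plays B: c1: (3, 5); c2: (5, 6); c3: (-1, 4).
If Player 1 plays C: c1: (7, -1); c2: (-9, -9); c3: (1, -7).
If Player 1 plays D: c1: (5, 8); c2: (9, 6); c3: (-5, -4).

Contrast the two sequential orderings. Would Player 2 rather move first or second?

first

If Player 1 leads: Player 2's best replies are A→c3, B→c2, C→c1, D→c1; Player 1's induced payoffs -1, 5, 7, 5; outcome (C, c1), payoffs (7, -1).
If Player 2 leads: Player 1's best replies are c1→C, c2→D, c3→C; Player 2's induced payoffs -1, 6, -7; outcome (D, c2), payoffs (9, 6).
Player 2 gets 6 moving first and -1 moving second, so Player 2 prefers to move first.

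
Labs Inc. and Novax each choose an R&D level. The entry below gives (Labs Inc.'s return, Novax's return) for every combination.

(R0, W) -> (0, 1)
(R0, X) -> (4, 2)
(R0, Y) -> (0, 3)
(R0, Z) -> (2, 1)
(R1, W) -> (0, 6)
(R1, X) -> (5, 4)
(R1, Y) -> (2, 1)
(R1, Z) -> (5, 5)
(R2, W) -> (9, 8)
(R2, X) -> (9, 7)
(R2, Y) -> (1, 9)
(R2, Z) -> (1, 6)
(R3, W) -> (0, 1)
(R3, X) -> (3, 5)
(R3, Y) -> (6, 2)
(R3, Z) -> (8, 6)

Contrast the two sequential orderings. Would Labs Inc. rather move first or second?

If Labs Inc. leads: Novax's best replies are R0→Y, R1→W, R2→Y, R3→Z; Labs Inc.'s induced payoffs 0, 0, 1, 8; outcome (R3, Z), payoffs (8, 6).
If Novax leads: Labs Inc.'s best replies are W→R2, X→R2, Y→R3, Z→R3; Novax's induced payoffs 8, 7, 2, 6; outcome (R2, W), payoffs (9, 8).
Labs Inc. gets 8 moving first and 9 moving second, so Labs Inc. prefers to move second.

second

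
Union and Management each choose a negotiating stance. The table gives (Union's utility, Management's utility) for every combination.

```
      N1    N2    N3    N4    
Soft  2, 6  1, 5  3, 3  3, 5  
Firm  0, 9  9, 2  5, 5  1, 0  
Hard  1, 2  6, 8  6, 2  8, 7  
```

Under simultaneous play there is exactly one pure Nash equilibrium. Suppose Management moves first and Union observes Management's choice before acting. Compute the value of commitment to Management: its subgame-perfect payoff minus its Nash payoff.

1

Work backward from Union's decision.
- N1 → Union plays Soft (best of 2, 0, 1); Management gets 6.
- N2 → Union plays Firm (best of 1, 9, 6); Management gets 2.
- N3 → Union plays Hard (best of 3, 5, 6); Management gets 2.
- N4 → Union plays Hard (best of 3, 1, 8); Management gets 7.
Maximizing over 6, 2, 2, 7, Management chooses N4. Subgame-perfect outcome: (Hard, N4) with payoffs (8, 7).
For the simultaneous game, intersect best replies.
Union's best replies: N1→Soft; N2→Firm; N3→Hard; N4→Hard.
Management's best replies: Soft→N1; Firm→N1; Hard→N2.
Only (Soft, N1) has each player best-responding; Nash payoffs (2, 6).
Management's commitment gain: 7 − 6 = 1.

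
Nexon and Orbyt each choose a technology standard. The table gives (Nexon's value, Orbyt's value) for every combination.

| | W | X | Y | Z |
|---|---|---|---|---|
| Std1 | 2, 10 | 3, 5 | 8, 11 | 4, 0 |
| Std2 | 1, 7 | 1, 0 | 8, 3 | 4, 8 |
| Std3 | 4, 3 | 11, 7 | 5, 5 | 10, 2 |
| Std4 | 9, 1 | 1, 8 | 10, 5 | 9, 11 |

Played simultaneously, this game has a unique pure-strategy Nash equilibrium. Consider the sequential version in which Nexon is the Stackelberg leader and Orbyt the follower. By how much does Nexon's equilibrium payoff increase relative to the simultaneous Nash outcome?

0

Solve by backward induction (Nexon leads).
- Std1: BR = Y, leader payoff 8.
- Std2: BR = Z, leader payoff 4.
- Std3: BR = X, leader payoff 11.
- Std4: BR = Z, leader payoff 9.
Maximizing over 8, 4, 11, 9, Nexon chooses Std3. Subgame-perfect outcome: (Std3, X) with payoffs (11, 7).
Now find the simultaneous Nash equilibrium.
Nexon's best replies: W→Std4; X→Std3; Y→Std4; Z→Std3.
Orbyt's best replies: Std1→Y; Std2→Z; Std3→X; Std4→Z.
The unique mutual best reply is (Std3, X), giving (11, 7).
Nexon's commitment gain: 11 − 11 = 0.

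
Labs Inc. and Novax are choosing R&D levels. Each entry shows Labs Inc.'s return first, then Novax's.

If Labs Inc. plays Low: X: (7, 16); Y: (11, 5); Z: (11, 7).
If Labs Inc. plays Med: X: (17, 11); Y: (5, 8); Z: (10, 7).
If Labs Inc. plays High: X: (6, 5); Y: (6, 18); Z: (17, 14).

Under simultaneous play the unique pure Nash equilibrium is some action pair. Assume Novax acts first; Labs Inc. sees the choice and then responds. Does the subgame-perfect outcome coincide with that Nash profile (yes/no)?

no

Solve by backward induction (Novax leads).
- X: Labs Inc. compares 7, 17, 6 and picks Med; Novax would get 11.
- Y: Labs Inc. compares 11, 5, 6 and picks Low; Novax would get 5.
- Z: Labs Inc. compares 11, 10, 17 and picks High; Novax would get 14.
Novax's induced payoffs are 11, 5, 14, so Novax commits to Z. Subgame-perfect outcome: (High, Z) with payoffs (17, 14).
Under simultaneous play:
Labs Inc.'s best replies: X→Med; Y→Low; Z→High.
Novax's best replies: Low→X; Med→X; High→Y.
Only (Med, X) has each player best-responding; Nash payoffs (17, 11).
Sequential outcome (High, Z) differs from the Nash profile (Med, X).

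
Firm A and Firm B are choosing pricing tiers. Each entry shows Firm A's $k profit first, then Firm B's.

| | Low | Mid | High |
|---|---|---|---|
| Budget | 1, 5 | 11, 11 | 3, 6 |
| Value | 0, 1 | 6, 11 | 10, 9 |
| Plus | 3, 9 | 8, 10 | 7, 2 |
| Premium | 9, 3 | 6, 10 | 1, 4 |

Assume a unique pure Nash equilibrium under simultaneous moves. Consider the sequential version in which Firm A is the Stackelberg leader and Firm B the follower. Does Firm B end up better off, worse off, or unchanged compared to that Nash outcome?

Firm B best-responds to each possible Firm A move:
- Budget: Firm B compares 5, 11, 6 and picks Mid; Firm A would get 11.
- Value: Firm B compares 1, 11, 9 and picks Mid; Firm A would get 6.
- Plus: Firm B compares 9, 10, 2 and picks Mid; Firm A would get 8.
- Premium: Firm B compares 3, 10, 4 and picks Mid; Firm A would get 6.
Firm A's induced payoffs are 11, 6, 8, 6, so Firm A commits to Budget. Subgame-perfect outcome: (Budget, Mid) with payoffs (11, 11).
Now find the simultaneous Nash equilibrium.
Firm A's best replies: Low→Premium; Mid→Budget; High→Value.
Firm B's best replies: Budget→Mid; Value→Mid; Plus→Mid; Premium→Mid.
Only (Budget, Mid) has each player best-responding; Nash payoffs (11, 11).
Firm B earns 11 sequentially versus 11 at the Nash outcome: unchanged.

unchanged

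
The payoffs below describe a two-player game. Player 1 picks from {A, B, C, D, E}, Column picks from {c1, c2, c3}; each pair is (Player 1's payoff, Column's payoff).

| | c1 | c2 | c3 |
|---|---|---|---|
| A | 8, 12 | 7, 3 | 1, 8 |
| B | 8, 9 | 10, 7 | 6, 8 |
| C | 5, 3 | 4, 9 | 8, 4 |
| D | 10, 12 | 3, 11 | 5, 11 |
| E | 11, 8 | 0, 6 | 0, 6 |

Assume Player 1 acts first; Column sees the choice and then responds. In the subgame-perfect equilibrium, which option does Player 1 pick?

Work backward from Column's decision.
- A: Column compares 12, 3, 8 and picks c1; Player 1 would get 8.
- B: Column compares 9, 7, 8 and picks c1; Player 1 would get 8.
- C: Column compares 3, 9, 4 and picks c2; Player 1 would get 4.
- D: Column compares 12, 11, 11 and picks c1; Player 1 would get 10.
- E: Column compares 8, 6, 6 and picks c1; Player 1 would get 11.
Maximizing over 8, 8, 4, 10, 11, Player 1 chooses E. Subgame-perfect outcome: (E, c1) with payoffs (11, 8).

E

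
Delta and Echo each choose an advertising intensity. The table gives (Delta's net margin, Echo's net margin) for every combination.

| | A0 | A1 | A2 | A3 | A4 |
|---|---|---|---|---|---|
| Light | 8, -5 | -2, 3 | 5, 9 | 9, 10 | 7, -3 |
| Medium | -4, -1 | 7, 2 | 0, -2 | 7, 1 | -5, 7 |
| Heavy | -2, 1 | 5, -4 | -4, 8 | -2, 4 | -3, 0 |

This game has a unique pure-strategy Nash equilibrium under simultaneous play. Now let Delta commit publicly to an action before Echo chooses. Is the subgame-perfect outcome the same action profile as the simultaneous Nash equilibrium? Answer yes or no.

yes

Work backward from Echo's decision.
- Light: BR = A3, leader payoff 9.
- Medium: BR = A4, leader payoff -5.
- Heavy: BR = A2, leader payoff -4.
Maximizing over 9, -5, -4, Delta chooses Light. Subgame-perfect outcome: (Light, A3) with payoffs (9, 10).
For the simultaneous game, intersect best replies.
Delta's best replies: A0→Light; A1→Medium; A2→Light; A3→Light; A4→Light.
Echo's best replies: Light→A3; Medium→A4; Heavy→A2.
The unique mutual best reply is (Light, A3), giving (9, 10).
Sequential outcome (Light, A3) coincides with the Nash profile (Light, A3).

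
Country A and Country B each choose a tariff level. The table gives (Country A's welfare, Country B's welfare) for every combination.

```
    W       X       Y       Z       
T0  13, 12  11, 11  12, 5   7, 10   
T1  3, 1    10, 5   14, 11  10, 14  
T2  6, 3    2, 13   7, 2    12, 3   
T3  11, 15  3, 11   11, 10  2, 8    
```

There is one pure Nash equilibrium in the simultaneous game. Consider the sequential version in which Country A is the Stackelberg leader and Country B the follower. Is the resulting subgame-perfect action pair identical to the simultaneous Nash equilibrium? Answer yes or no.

Work backward from Country B's decision.
- T0 → Country B plays W (best of 12, 11, 5, 10); Country A gets 13.
- T1 → Country B plays Z (best of 1, 5, 11, 14); Country A gets 10.
- T2 → Country B plays X (best of 3, 13, 2, 3); Country A gets 2.
- T3 → Country B plays W (best of 15, 11, 10, 8); Country A gets 11.
Maximizing over 13, 10, 2, 11, Country A chooses T0. Subgame-perfect outcome: (T0, W) with payoffs (13, 12).
For the simultaneous game, intersect best replies.
Country A's best replies: W→T0; X→T0; Y→T1; Z→T2.
Country B's best replies: T0→W; T1→Z; T2→X; T3→W.
The unique mutual best reply is (T0, W), giving (13, 12).
Sequential outcome (T0, W) coincides with the Nash profile (T0, W).

yes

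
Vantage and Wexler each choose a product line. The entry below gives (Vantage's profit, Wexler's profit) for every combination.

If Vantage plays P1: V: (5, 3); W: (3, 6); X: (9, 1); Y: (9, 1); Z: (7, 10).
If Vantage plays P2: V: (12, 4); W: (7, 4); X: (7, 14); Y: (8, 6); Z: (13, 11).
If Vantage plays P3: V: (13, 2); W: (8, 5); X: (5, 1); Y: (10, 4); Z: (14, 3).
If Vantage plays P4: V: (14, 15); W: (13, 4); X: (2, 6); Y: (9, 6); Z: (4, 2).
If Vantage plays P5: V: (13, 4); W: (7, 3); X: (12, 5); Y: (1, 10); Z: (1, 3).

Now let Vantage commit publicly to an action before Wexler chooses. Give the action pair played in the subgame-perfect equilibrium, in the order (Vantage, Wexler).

Work backward from Wexler's decision.
- P1: Wexler compares 3, 6, 1, 1, 10 and picks Z; Vantage would get 7.
- P2: Wexler compares 4, 4, 14, 6, 11 and picks X; Vantage would get 7.
- P3: Wexler compares 2, 5, 1, 4, 3 and picks W; Vantage would get 8.
- P4: Wexler compares 15, 4, 6, 6, 2 and picks V; Vantage would get 14.
- P5: Wexler compares 4, 3, 5, 10, 3 and picks Y; Vantage would get 1.
Among 7, 7, 8, 14, 1, the best is 14 at P4. Subgame-perfect outcome: (P4, V) with payoffs (14, 15).

(P4, V)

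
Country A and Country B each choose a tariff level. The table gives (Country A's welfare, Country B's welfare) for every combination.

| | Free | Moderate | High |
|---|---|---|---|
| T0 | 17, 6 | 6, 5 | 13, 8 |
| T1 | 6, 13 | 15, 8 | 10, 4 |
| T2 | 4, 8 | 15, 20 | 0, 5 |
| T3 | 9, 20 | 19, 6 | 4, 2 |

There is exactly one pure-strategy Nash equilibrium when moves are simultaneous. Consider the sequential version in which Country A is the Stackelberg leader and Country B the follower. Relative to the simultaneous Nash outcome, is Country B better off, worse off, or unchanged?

Backward induction with Country A moving first.
- T0: Country B compares 6, 5, 8 and picks High; Country A would get 13.
- T1: Country B compares 13, 8, 4 and picks Free; Country A would get 6.
- T2: Country B compares 8, 20, 5 and picks Moderate; Country A would get 15.
- T3: Country B compares 20, 6, 2 and picks Free; Country A would get 9.
Among 13, 6, 15, 9, the best is 15 at T2. Subgame-perfect outcome: (T2, Moderate) with payoffs (15, 20).
For the simultaneous game, intersect best replies.
Country A's best replies: Free→T0; Moderate→T3; High→T0.
Country B's best replies: T0→High; T1→Free; T2→Moderate; T3→Free.
Only (T0, High) has each player best-responding; Nash payoffs (13, 8).
Country B earns 20 sequentially versus 8 at the Nash outcome: better off.

better off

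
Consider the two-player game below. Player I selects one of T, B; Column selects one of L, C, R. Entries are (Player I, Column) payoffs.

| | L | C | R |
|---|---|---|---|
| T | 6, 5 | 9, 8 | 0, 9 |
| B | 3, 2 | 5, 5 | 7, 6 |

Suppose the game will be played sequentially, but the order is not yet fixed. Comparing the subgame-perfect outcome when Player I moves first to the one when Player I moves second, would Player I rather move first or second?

If Player I leads: Column's best replies are T→R, B→R; Player I's induced payoffs 0, 7; outcome (B, R), payoffs (7, 6).
If Column leads: Player I's best replies are L→T, C→T, R→B; Column's induced payoffs 5, 8, 6; outcome (T, C), payoffs (9, 8).
Player I gets 7 moving first and 9 moving second, so Player I prefers to move second.

second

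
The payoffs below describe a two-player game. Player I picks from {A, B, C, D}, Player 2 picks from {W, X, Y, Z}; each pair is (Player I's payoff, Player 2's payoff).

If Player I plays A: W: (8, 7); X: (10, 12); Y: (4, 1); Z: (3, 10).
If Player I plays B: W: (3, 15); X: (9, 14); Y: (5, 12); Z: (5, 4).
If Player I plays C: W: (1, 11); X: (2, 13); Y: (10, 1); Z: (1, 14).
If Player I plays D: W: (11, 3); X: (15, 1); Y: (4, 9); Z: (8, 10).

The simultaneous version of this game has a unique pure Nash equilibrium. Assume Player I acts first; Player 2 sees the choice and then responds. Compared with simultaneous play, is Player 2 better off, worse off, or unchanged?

better off

Work backward from Player 2's decision.
- A: BR = X, leader payoff 10.
- B: BR = W, leader payoff 3.
- C: BR = Z, leader payoff 1.
- D: BR = Z, leader payoff 8.
Among 10, 3, 1, 8, the best is 10 at A. Subgame-perfect outcome: (A, X) with payoffs (10, 12).
Under simultaneous play:
Player I's best replies: W→D; X→D; Y→C; Z→D.
Player 2's best replies: A→X; B→W; C→Z; D→Z.
Only (D, Z) has each player best-responding; Nash payoffs (8, 10).
Player 2 earns 12 sequentially versus 10 at the Nash outcome: better off.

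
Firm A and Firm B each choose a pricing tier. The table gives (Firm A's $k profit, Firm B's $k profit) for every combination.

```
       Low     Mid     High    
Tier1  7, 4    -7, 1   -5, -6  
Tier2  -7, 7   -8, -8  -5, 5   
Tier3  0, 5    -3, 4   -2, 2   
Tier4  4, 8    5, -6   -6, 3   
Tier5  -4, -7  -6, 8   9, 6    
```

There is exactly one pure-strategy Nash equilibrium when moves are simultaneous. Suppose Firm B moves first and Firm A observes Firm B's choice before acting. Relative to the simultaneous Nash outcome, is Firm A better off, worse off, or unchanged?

Work backward from Firm A's decision.
- Low: BR = Tier1, leader payoff 4.
- Mid: BR = Tier4, leader payoff -6.
- High: BR = Tier5, leader payoff 6.
Among 4, -6, 6, the best is 6 at High. Subgame-perfect outcome: (Tier5, High) with payoffs (9, 6).
Under simultaneous play:
Firm A's best replies: Low→Tier1; Mid→Tier4; High→Tier5.
Firm B's best replies: Tier1→Low; Tier2→Low; Tier3→Low; Tier4→Low; Tier5→Mid.
Only (Tier1, Low) has each player best-responding; Nash payoffs (7, 4).
Firm A earns 9 sequentially versus 7 at the Nash outcome: better off.

better off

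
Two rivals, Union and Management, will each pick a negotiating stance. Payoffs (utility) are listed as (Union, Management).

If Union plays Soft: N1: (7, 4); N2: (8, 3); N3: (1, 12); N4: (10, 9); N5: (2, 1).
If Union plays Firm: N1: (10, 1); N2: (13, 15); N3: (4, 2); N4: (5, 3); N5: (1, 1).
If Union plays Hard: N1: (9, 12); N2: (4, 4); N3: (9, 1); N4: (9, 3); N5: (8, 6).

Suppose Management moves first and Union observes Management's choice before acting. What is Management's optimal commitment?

N2

Union best-responds to each possible Management move:
- N1: Union compares 7, 10, 9 and picks Firm; Management would get 1.
- N2: Union compares 8, 13, 4 and picks Firm; Management would get 15.
- N3: Union compares 1, 4, 9 and picks Hard; Management would get 1.
- N4: Union compares 10, 5, 9 and picks Soft; Management would get 9.
- N5: Union compares 2, 1, 8 and picks Hard; Management would get 6.
Among 1, 15, 1, 9, 6, the best is 15 at N2. Subgame-perfect outcome: (Firm, N2) with payoffs (13, 15).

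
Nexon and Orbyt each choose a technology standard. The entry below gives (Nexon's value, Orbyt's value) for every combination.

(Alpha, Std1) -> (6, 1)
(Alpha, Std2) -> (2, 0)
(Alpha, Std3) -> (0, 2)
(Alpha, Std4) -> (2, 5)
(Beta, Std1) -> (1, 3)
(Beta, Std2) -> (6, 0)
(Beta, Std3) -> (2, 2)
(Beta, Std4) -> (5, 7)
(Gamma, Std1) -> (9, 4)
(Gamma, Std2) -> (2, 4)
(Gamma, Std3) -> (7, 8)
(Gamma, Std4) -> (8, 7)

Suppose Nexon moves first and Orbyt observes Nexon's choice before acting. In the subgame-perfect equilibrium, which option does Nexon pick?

Work backward from Orbyt's decision.
- Alpha: Orbyt compares 1, 0, 2, 5 and picks Std4; Nexon would get 2.
- Beta: Orbyt compares 3, 0, 2, 7 and picks Std4; Nexon would get 5.
- Gamma: Orbyt compares 4, 4, 8, 7 and picks Std3; Nexon would get 7.
Maximizing over 2, 5, 7, Nexon chooses Gamma. Subgame-perfect outcome: (Gamma, Std3) with payoffs (7, 8).

Gamma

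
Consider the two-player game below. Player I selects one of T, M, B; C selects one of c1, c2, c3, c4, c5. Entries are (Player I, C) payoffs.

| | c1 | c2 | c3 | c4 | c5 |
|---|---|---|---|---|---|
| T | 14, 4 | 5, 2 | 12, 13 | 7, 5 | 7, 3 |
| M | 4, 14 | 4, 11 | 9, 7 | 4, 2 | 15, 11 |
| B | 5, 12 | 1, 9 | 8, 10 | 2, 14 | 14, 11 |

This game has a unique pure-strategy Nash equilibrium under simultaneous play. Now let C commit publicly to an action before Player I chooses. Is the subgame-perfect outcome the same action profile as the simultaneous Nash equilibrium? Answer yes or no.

Player I best-responds to each possible C move:
- c1 → Player I plays T (best of 14, 4, 5); C gets 4.
- c2 → Player I plays T (best of 5, 4, 1); C gets 2.
- c3 → Player I plays T (best of 12, 9, 8); C gets 13.
- c4 → Player I plays T (best of 7, 4, 2); C gets 5.
- c5 → Player I plays M (best of 7, 15, 14); C gets 11.
Maximizing over 4, 2, 13, 5, 11, C chooses c3. Subgame-perfect outcome: (T, c3) with payoffs (12, 13).
Now find the simultaneous Nash equilibrium.
Player I's best replies: c1→T; c2→T; c3→T; c4→T; c5→M.
C's best replies: T→c3; M→c1; B→c4.
Only (T, c3) has each player best-responding; Nash payoffs (12, 13).
Sequential outcome (T, c3) coincides with the Nash profile (T, c3).

yes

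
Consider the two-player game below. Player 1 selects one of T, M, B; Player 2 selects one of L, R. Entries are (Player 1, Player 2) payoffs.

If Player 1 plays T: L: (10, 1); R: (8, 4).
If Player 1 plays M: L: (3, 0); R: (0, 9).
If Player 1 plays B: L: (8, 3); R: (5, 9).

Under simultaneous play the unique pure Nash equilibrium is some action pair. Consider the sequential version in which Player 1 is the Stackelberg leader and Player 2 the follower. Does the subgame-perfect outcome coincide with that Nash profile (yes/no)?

Solve by backward induction (Player 1 leads).
- T: Player 2 compares 1, 4 and picks R; Player 1 would get 8.
- M: Player 2 compares 0, 9 and picks R; Player 1 would get 0.
- B: Player 2 compares 3, 9 and picks R; Player 1 would get 5.
Among 8, 0, 5, the best is 8 at T. Subgame-perfect outcome: (T, R) with payoffs (8, 4).
Now find the simultaneous Nash equilibrium.
Player 1's best replies: L→T; R→T.
Player 2's best replies: T→R; M→R; B→R.
The unique mutual best reply is (T, R), giving (8, 4).
Sequential outcome (T, R) coincides with the Nash profile (T, R).

yes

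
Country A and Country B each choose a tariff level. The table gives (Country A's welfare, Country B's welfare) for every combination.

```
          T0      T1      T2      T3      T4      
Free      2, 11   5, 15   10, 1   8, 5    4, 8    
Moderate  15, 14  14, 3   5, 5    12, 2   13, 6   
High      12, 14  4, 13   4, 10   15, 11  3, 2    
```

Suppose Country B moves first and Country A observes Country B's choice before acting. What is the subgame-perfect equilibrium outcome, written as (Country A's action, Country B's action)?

Country A best-responds to each possible Country B move:
- T0: BR = Moderate, leader payoff 14.
- T1: BR = Moderate, leader payoff 3.
- T2: BR = Free, leader payoff 1.
- T3: BR = High, leader payoff 11.
- T4: BR = Moderate, leader payoff 6.
Country B's induced payoffs are 14, 3, 1, 11, 6, so Country B commits to T0. Subgame-perfect outcome: (Moderate, T0) with payoffs (15, 14).

(Moderate, T0)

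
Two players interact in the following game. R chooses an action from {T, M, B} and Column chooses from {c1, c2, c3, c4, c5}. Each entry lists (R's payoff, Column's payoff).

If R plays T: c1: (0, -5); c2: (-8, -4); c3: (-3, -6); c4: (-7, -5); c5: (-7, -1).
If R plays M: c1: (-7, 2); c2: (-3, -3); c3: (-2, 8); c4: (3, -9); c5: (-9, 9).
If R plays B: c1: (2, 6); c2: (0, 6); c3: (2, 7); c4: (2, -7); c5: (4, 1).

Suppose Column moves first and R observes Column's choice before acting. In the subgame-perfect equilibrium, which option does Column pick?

Backward induction with Column moving first.
- c1: BR = B, leader payoff 6.
- c2: BR = B, leader payoff 6.
- c3: BR = B, leader payoff 7.
- c4: BR = M, leader payoff -9.
- c5: BR = B, leader payoff 1.
Among 6, 6, 7, -9, 1, the best is 7 at c3. Subgame-perfect outcome: (B, c3) with payoffs (2, 7).

c3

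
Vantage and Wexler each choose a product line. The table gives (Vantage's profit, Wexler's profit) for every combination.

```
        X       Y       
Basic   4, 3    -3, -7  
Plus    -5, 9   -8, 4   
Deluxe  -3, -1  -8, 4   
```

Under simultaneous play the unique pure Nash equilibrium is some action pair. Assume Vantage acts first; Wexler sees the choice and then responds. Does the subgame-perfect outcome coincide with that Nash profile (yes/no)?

yes

Wexler best-responds to each possible Vantage move:
- Basic: Wexler compares 3, -7 and picks X; Vantage would get 4.
- Plus: Wexler compares 9, 4 and picks X; Vantage would get -5.
- Deluxe: Wexler compares -1, 4 and picks Y; Vantage would get -8.
Among 4, -5, -8, the best is 4 at Basic. Subgame-perfect outcome: (Basic, X) with payoffs (4, 3).
Now find the simultaneous Nash equilibrium.
Vantage's best replies: X→Basic; Y→Basic.
Wexler's best replies: Basic→X; Plus→X; Deluxe→Y.
The unique mutual best reply is (Basic, X), giving (4, 3).
Sequential outcome (Basic, X) coincides with the Nash profile (Basic, X).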